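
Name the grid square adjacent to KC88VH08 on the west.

KC88uh98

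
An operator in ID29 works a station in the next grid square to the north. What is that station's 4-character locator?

Latitude square 9; +1 → 10, wraps to 0, carry into field.
Latitude field D = 3; +1 → 4 = E.
The longitude characters are unchanged.

IE20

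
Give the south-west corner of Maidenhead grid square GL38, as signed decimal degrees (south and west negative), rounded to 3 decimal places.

Field G=6, L=11: +6·20° lon, +11·10° lat → SW at lon -60°, lat 20°.
Square 3, 8: +3·2° lon, +8·1° lat → SW at lon -54°, lat 28°.
latitude 28.000, longitude -54.000.

28.000, -54.000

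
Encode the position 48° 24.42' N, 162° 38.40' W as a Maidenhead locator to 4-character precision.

AN88

Shift to the Maidenhead origin (180°W, 90°S): lon 17.36, lat 138.41.
Field: lon ⌊17.36/20⌋ = 0 → A; lat ⌊138.41/10⌋ = 13 → N.
Square: lon ⌊17.36/2⌋ = 8; lat ⌊8.41/1⌋ = 8.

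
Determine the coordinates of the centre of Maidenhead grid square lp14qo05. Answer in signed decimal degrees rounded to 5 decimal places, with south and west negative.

64.60625, 43.33750

Field L=11, P=15: +11·20° lon, +15·10° lat → SW at lon 40°, lat 60°.
Square 1, 4: +1·2° lon, +4·1° lat → SW at lon 42°, lat 64°.
Subsquare q=16, o=14: +16·0.0833333° lon, +14·0.0416667° lat → SW at lon 43.3333°, lat 64.5833°.
Extended square 0, 5: +0·0.00833333° lon, +5·0.00416667° lat → SW at lon 43.3333°, lat 64.6042°.
Cell spans 0.00833333° lon × 0.00416667° lat. Centre is SW corner plus half of each.
latitude 64.60625, longitude 43.33750.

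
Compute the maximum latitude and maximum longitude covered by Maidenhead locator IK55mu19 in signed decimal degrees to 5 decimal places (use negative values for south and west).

15.87500, -8.98333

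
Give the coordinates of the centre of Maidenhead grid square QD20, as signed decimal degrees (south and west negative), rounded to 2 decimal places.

-59.50, 145.00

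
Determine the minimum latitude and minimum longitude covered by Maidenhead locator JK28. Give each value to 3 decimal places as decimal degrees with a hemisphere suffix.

18.000° N, 4.000° E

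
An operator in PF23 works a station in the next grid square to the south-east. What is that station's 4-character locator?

PF32

Longitude square 2; +1 → 3.
Latitude square 3; −1 → 2.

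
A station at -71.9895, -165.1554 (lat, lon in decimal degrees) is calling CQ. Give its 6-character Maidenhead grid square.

AB78ka

Offset from 180°W / 90°S: lon 14.8446°, lat 18.0105°.
Field (20°×10°, letters A–R): lon ⌊14.8446/20⌋ = 0 → A; lat ⌊18.0105/10⌋ = 1 → B.
Square (2°×1°, digits 0–9): lon ⌊14.8446/2⌋ = 7; lat ⌊8.0105/1⌋ = 8.
Subsquare (5′×2.5′, letters a–x): lon ⌊0.8446/0.0833333⌋ = 10 → k; lat ⌊0.0105/0.0416667⌋ = 0 → a.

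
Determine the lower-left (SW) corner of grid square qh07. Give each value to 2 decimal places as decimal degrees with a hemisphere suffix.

13.00° S, 140.00° E

Field Q=16, H=7: +16·20° lon, +7·10° lat → SW at lon 140°, lat -20°.
Square 0, 7: +0·2° lon, +7·1° lat → SW at lon 140°, lat -13°.
latitude 13.00° S, longitude 140.00° E.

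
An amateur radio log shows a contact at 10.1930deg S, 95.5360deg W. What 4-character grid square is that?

EH29

Shift to the Maidenhead origin (180°W, 90°S): lon 84.46, lat 79.81.
Field: 84.46/20 → 4 → E, 79.81/10 → 7 → H; chars EH.
Square: 4.46/2 → 2, 9.81/1 → 9; chars 29.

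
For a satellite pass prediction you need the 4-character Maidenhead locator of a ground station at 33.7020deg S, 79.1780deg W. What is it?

FF06

Add 180° to longitude and 90° to latitude: 100.82, 56.30.
Field (20°×10°, letters A–R): lon ⌊100.82/20⌋ = 5 → F; lat ⌊56.30/10⌋ = 5 → F.
Square (2°×1°, digits 0–9): lon ⌊0.82/2⌋ = 0; lat ⌊6.30/1⌋ = 6.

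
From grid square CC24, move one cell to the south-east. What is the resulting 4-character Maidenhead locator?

Longitude square 2; +1 → 3.
Latitude square 4; −1 → 3.

CC33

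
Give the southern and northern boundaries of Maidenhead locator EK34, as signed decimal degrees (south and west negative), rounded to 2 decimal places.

14.00, 15.00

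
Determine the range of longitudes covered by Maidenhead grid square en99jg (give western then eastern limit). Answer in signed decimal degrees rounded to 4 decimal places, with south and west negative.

-81.2500, -81.1667

Field E=4, N=13: +4·20° lon, +13·10° lat → SW at lon -100°, lat 40°.
Square 9, 9: +9·2° lon, +9·1° lat → SW at lon -82°, lat 49°.
Subsquare j=9, g=6: +9·0.0833333° lon, +6·0.0416667° lat → SW at lon -81.25°, lat 49.25°.
Cell spans 0.0833333° lon × 0.0416667° lat.
west -81.2500, east -81.1667.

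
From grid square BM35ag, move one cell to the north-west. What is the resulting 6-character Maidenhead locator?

Longitude subsquare a = 0; −1 → -1, wraps to 23 = x, carry into square.
Longitude square 3; −1 → 2.
Latitude subsquare g = 6; +1 → 7 = h.

BM25xh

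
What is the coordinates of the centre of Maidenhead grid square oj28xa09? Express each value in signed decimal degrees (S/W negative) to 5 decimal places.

Field O=14, J=9: +14·20° lon, +9·10° lat → SW at lon 100°, lat 0°.
Square 2, 8: +2·2° lon, +8·1° lat → SW at lon 104°, lat 8°.
Subsquare x=23, a=0: +23·0.0833333° lon, +0·0.0416667° lat → SW at lon 105.917°, lat 8°.
Extended square 0, 9: +0·0.00833333° lon, +9·0.00416667° lat → SW at lon 105.917°, lat 8.0375°.
Cell spans 0.00833333° lon × 0.00416667° lat. Centre is SW corner plus half of each.
latitude 8.03958, longitude 105.92083.

8.03958, 105.92083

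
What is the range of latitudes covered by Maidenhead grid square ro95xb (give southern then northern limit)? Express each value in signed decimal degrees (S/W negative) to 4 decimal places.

55.0417, 55.0833

Field R=17, O=14: +17·20° lon, +14·10° lat → SW at lon 160°, lat 50°.
Square 9, 5: +9·2° lon, +5·1° lat → SW at lon 178°, lat 55°.
Subsquare x=23, b=1: +23·0.0833333° lon, +1·0.0416667° lat → SW at lon 179.917°, lat 55.0417°.
Cell spans 0.0833333° lon × 0.0416667° lat.
south 55.0417, north 55.0833.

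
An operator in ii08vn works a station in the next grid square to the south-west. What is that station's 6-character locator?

II08um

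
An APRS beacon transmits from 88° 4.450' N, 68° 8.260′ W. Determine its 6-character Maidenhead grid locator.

Shift to the Maidenhead origin (180°W, 90°S): lon 111.8623, lat 178.0742.
Field (20°×10°, letters A–R): lon ⌊111.8623/20⌋ = 5 → F; lat ⌊178.0742/10⌋ = 17 → R.
Square (2°×1°, digits 0–9): lon ⌊11.8623/2⌋ = 5; lat ⌊8.0742/1⌋ = 8.
Subsquare (5′×2.5′, letters a–x): lon ⌊1.8623/0.0833333⌋ = 22 → w; lat ⌊0.0742/0.0416667⌋ = 1 → b.

FR58wb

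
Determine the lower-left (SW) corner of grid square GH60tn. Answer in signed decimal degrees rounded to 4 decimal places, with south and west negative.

Field G=6, H=7: +6·20° lon, +7·10° lat → SW at lon -60°, lat -20°.
Square 6, 0: +6·2° lon, +0·1° lat → SW at lon -48°, lat -20°.
Subsquare t=19, n=13: +19·0.0833333° lon, +13·0.0416667° lat → SW at lon -46.4167°, lat -19.4583°.
latitude -19.4583, longitude -46.4167.

-19.4583, -46.4167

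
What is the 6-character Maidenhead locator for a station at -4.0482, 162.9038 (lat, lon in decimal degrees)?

RI15kw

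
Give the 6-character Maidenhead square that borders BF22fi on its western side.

Longitude subsquare f = 5; −1 → 4 = e.
The latitude characters are unchanged.

BF22ei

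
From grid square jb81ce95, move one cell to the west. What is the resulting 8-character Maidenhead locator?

Longitude extended square 9; −1 → 8.
The latitude characters are unchanged.

JB81ce85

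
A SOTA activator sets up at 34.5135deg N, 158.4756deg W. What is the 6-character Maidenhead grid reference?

Add 180° to longitude and 90° to latitude: 21.5244, 124.5135.
Field: lon ⌊21.5244/20⌋ = 1 → B; lat ⌊124.5135/10⌋ = 12 → M.
Square: lon ⌊1.5244/2⌋ = 0; lat ⌊4.5135/1⌋ = 4.
Subsquare: lon ⌊1.5244/0.0833333⌋ = 18 → s; lat ⌊0.5135/0.0416667⌋ = 12 → m.

BM04sm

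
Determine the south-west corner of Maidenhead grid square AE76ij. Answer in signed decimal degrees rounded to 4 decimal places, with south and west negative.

Field A=0, E=4: +0·20° lon, +4·10° lat → SW at lon -180°, lat -50°.
Square 7, 6: +7·2° lon, +6·1° lat → SW at lon -166°, lat -44°.
Subsquare i=8, j=9: +8·0.0833333° lon, +9·0.0416667° lat → SW at lon -165.333°, lat -43.625°.
latitude -43.6250, longitude -165.3333.

-43.6250, -165.3333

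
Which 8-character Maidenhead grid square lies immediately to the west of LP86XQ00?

LP86wq90

Longitude extended square 0; −1 → -1, wraps to 9, carry into subsquare.
Longitude subsquare x = 23; −1 → 22 = w.
The latitude characters are unchanged.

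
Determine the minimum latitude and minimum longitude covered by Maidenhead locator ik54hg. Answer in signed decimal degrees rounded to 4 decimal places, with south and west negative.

Field I=8, K=10: +8·20° lon, +10·10° lat → SW at lon -20°, lat 10°.
Square 5, 4: +5·2° lon, +4·1° lat → SW at lon -10°, lat 14°.
Subsquare h=7, g=6: +7·0.0833333° lon, +6·0.0416667° lat → SW at lon -9.41667°, lat 14.25°.
latitude 14.2500, longitude -9.4167.

14.2500, -9.4167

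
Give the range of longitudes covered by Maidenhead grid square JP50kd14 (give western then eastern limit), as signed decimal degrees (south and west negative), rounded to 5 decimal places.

Field J=9, P=15: +9·20° lon, +15·10° lat → SW at lon 0°, lat 60°.
Square 5, 0: +5·2° lon, +0·1° lat → SW at lon 10°, lat 60°.
Subsquare k=10, d=3: +10·0.0833333° lon, +3·0.0416667° lat → SW at lon 10.8333°, lat 60.125°.
Extended square 1, 4: +1·0.00833333° lon, +4·0.00416667° lat → SW at lon 10.8417°, lat 60.1417°.
Cell spans 0.00833333° lon × 0.00416667° lat.
west 10.84167, east 10.85000.

10.84167, 10.85000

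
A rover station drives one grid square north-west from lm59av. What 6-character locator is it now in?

LM49xw

Longitude subsquare a = 0; −1 → -1, wraps to 23 = x, carry into square.
Longitude square 5; −1 → 4.
Latitude subsquare v = 21; +1 → 22 = w.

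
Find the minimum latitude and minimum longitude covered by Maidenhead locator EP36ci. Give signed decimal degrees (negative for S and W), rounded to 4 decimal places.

Field E=4, P=15: +4·20° lon, +15·10° lat → SW at lon -100°, lat 60°.
Square 3, 6: +3·2° lon, +6·1° lat → SW at lon -94°, lat 66°.
Subsquare c=2, i=8: +2·0.0833333° lon, +8·0.0416667° lat → SW at lon -93.8333°, lat 66.3333°.
latitude 66.3333, longitude -93.8333.

66.3333, -93.8333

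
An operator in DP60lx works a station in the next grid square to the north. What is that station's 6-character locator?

Latitude subsquare x = 23; +1 → 24, wraps to 0 = a, carry into square.
Latitude square 0; +1 → 1.
The longitude characters are unchanged.

DP61la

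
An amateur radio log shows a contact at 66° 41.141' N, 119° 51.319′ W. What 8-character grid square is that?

DP06bq74

Add 180° to longitude and 90° to latitude: 60.14468, 156.68568.
Field (20°×10°, letters A–R): 60.14468/20 → 3 → D, 156.68568/10 → 15 → P; chars DP.
Square (2°×1°, digits 0–9): 0.14468/2 → 0, 6.68568/1 → 6; chars 06.
Subsquare (5′×2.5′, letters a–x): 0.14468/0.0833333 → 1 → b, 0.68568/0.0416667 → 16 → q; chars bq.
Extended square (30″×15″, digits 0–9): 0.06135/0.00833333 → 7, 0.01902/0.00416667 → 4; chars 74.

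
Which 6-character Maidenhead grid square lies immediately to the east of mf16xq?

MF26aq

Longitude subsquare x = 23; +1 → 24, wraps to 0 = a, carry into square.
Longitude square 1; +1 → 2.
The latitude characters are unchanged.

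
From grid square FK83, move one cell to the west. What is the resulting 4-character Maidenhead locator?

Longitude square 8; −1 → 7.
The latitude characters are unchanged.

FK73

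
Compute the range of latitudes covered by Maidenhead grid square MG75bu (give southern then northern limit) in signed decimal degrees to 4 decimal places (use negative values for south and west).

-24.1667, -24.1250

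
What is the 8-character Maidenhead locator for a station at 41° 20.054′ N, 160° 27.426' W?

AN91si50

Add 180° to longitude and 90° to latitude: 19.54290, 131.33423.
Field (20°×10°, letters A–R): 19.54290/20 → 0 → A, 131.33423/10 → 13 → N; chars AN.
Square (2°×1°, digits 0–9): 19.54290/2 → 9, 1.33423/1 → 1; chars 91.
Subsquare (5′×2.5′, letters a–x): 1.54290/0.0833333 → 18 → s, 0.33423/0.0416667 → 8 → i; chars si.
Extended square (30″×15″, digits 0–9): 0.04290/0.00833333 → 5, 0.00090/0.00416667 → 0; chars 50.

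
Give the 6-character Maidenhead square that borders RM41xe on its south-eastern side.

RM51ad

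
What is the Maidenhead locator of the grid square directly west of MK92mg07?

MK92lg97

Longitude extended square 0; −1 → -1, wraps to 9, carry into subsquare.
Longitude subsquare m = 12; −1 → 11 = l.
The latitude characters are unchanged.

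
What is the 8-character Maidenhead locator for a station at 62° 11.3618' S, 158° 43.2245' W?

BC07pt34

Add 180° to longitude and 90° to latitude: 21.27959, 27.81064.
Field (20°×10°, letters A–R): lon ⌊21.27959/20⌋ = 1 → B; lat ⌊27.81064/10⌋ = 2 → C.
Square (2°×1°, digits 0–9): lon ⌊1.27959/2⌋ = 0; lat ⌊7.81064/1⌋ = 7.
Subsquare (5′×2.5′, letters a–x): lon ⌊1.27959/0.0833333⌋ = 15 → p; lat ⌊0.81064/0.0416667⌋ = 19 → t.
Extended square (30″×15″, digits 0–9): lon ⌊0.02959/0.00833333⌋ = 3; lat ⌊0.01897/0.00416667⌋ = 4.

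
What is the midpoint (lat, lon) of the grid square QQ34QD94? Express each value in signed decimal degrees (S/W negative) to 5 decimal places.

Field Q=16, Q=16: +16·20° lon, +16·10° lat → SW at lon 140°, lat 70°.
Square 3, 4: +3·2° lon, +4·1° lat → SW at lon 146°, lat 74°.
Subsquare q=16, d=3: +16·0.0833333° lon, +3·0.0416667° lat → SW at lon 147.333°, lat 74.125°.
Extended square 9, 4: +9·0.00833333° lon, +4·0.00416667° lat → SW at lon 147.408°, lat 74.1417°.
Cell spans 0.00833333° lon × 0.00416667° lat. Centre is SW corner plus half of each.
latitude 74.14375, longitude 147.41250.

74.14375, 147.41250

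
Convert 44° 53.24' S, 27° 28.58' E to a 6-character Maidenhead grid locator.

KE35rc

Add 180° to longitude and 90° to latitude: 207.4763, 45.1127.
Field (20°×10°, letters A–R): 207.4763/20 → 10 → K, 45.1127/10 → 4 → E; chars KE.
Square (2°×1°, digits 0–9): 7.4763/2 → 3, 5.1127/1 → 5; chars 35.
Subsquare (5′×2.5′, letters a–x): 1.4763/0.0833333 → 17 → r, 0.1127/0.0416667 → 2 → c; chars rc.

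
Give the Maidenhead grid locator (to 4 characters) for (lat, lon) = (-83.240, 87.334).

NA36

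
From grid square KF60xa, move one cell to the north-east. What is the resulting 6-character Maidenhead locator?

Longitude subsquare x = 23; +1 → 24, wraps to 0 = a, carry into square.
Longitude square 6; +1 → 7.
Latitude subsquare a = 0; +1 → 1 = b.

KF70ab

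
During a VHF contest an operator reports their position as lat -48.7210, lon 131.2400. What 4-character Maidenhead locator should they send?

Shift to the Maidenhead origin (180°W, 90°S): lon 311.24, lat 41.28.
Field: 311.24/20 → 15 → P, 41.28/10 → 4 → E; chars PE.
Square: 11.24/2 → 5, 1.28/1 → 1; chars 51.

PE51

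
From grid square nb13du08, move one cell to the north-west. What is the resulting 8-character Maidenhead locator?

NB13cu99

Longitude extended square 0; −1 → -1, wraps to 9, carry into subsquare.
Longitude subsquare d = 3; −1 → 2 = c.
Latitude extended square 8; +1 → 9.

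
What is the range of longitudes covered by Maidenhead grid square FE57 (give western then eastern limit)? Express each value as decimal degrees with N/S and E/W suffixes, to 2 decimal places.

70.00° W, 68.00° W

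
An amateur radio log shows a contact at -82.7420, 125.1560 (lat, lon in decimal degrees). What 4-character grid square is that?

Add 180° to longitude and 90° to latitude: 305.16, 7.26.
Field: lon ⌊305.16/20⌋ = 15 → P; lat ⌊7.26/10⌋ = 0 → A.
Square: lon ⌊5.16/2⌋ = 2; lat ⌊7.26/1⌋ = 7.

PA27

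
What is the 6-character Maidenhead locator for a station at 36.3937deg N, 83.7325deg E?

NM16uj

Shift to the Maidenhead origin (180°W, 90°S): lon 263.7325, lat 126.3937.
Field: lon ⌊263.7325/20⌋ = 13 → N; lat ⌊126.3937/10⌋ = 12 → M.
Square: lon ⌊3.7325/2⌋ = 1; lat ⌊6.3937/1⌋ = 6.
Subsquare: lon ⌊1.7325/0.0833333⌋ = 20 → u; lat ⌊0.3937/0.0416667⌋ = 9 → j.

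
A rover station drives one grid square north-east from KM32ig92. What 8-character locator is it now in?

KM32jg03

Longitude extended square 9; +1 → 10, wraps to 0, carry into subsquare.
Longitude subsquare i = 8; +1 → 9 = j.
Latitude extended square 2; +1 → 3.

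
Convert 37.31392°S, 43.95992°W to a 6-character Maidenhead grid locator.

Offset from 180°W / 90°S: lon 136.0401°, lat 52.6861°.
Field (20°×10°, letters A–R): lon ⌊136.0401/20⌋ = 6 → G; lat ⌊52.6861/10⌋ = 5 → F.
Square (2°×1°, digits 0–9): lon ⌊16.0401/2⌋ = 8; lat ⌊2.6861/1⌋ = 2.
Subsquare (5′×2.5′, letters a–x): lon ⌊0.0401/0.0833333⌋ = 0 → a; lat ⌊0.6861/0.0416667⌋ = 16 → q.

GF82aq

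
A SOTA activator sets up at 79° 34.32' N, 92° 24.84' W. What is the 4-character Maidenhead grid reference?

EQ39

Offset from 180°W / 90°S: lon 87.59°, lat 169.57°.
Field: lon ⌊87.59/20⌋ = 4 → E; lat ⌊169.57/10⌋ = 16 → Q.
Square: lon ⌊7.59/2⌋ = 3; lat ⌊9.57/1⌋ = 9.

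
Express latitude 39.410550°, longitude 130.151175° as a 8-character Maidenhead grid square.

Offset from 180°W / 90°S: lon 310.15117°, lat 129.41055°.
Field: 310.15117/20 → 15 → P, 129.41055/10 → 12 → M; chars PM.
Square: 10.15117/2 → 5, 9.41055/1 → 9; chars 59.
Subsquare: 0.15117/0.0833333 → 1 → b, 0.41055/0.0416667 → 9 → j; chars bj.
Extended square: 0.06784/0.00833333 → 8, 0.03555/0.00416667 → 8; chars 88.

PM59bj88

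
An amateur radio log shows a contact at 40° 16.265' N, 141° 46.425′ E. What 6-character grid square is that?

QN00vg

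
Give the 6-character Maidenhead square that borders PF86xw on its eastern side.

Longitude subsquare x = 23; +1 → 24, wraps to 0 = a, carry into square.
Longitude square 8; +1 → 9.
The latitude characters are unchanged.

PF96aw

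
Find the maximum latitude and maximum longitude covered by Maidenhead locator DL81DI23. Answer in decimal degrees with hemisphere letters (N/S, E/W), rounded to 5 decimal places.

Field D=3, L=11: +3·20° lon, +11·10° lat → SW at lon -120°, lat 20°.
Square 8, 1: +8·2° lon, +1·1° lat → SW at lon -104°, lat 21°.
Subsquare d=3, i=8: +3·0.0833333° lon, +8·0.0416667° lat → SW at lon -103.75°, lat 21.3333°.
Extended square 2, 3: +2·0.00833333° lon, +3·0.00416667° lat → SW at lon -103.733°, lat 21.3458°.
Cell spans 0.00833333° lon × 0.00416667° lat. NE corner is SW corner plus one full cell.
latitude 21.35000° N, longitude 103.72500° W.

21.35000° N, 103.72500° W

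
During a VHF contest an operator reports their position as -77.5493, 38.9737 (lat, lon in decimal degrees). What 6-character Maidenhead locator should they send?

Add 180° to longitude and 90° to latitude: 218.9737, 12.4507.
Field: 218.9737/20 → 10 → K, 12.4507/10 → 1 → B; chars KB.
Square: 18.9737/2 → 9, 2.4507/1 → 2; chars 92.
Subsquare: 0.9737/0.0833333 → 11 → l, 0.4507/0.0416667 → 10 → k; chars lk.

KB92lk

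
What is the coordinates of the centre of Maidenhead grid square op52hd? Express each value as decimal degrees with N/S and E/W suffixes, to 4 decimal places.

Field O=14, P=15: +14·20° lon, +15·10° lat → SW at lon 100°, lat 60°.
Square 5, 2: +5·2° lon, +2·1° lat → SW at lon 110°, lat 62°.
Subsquare h=7, d=3: +7·0.0833333° lon, +3·0.0416667° lat → SW at lon 110.583°, lat 62.125°.
Cell spans 0.0833333° lon × 0.0416667° lat. Centre is SW corner plus half of each.
latitude 62.1458° N, longitude 110.6250° E.

62.1458° N, 110.6250° E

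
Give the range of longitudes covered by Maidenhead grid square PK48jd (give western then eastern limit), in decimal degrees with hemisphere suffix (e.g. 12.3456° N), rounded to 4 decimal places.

128.7500° E, 128.8333° E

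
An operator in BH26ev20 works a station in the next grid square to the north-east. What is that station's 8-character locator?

BH26ev31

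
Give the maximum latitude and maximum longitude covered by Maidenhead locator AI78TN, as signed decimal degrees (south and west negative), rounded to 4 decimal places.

Field A=0, I=8: +0·20° lon, +8·10° lat → SW at lon -180°, lat -10°.
Square 7, 8: +7·2° lon, +8·1° lat → SW at lon -166°, lat -2°.
Subsquare t=19, n=13: +19·0.0833333° lon, +13·0.0416667° lat → SW at lon -164.417°, lat -1.45833°.
Cell spans 0.0833333° lon × 0.0416667° lat. NE corner is SW corner plus one full cell.
latitude -1.4167, longitude -164.3333.

-1.4167, -164.3333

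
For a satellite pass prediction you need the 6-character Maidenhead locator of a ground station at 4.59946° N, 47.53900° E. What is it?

LJ34so

Add 180° to longitude and 90° to latitude: 227.5390, 94.5995.
Field: 227.5390/20 → 11 → L, 94.5995/10 → 9 → J; chars LJ.
Square: 7.5390/2 → 3, 4.5995/1 → 4; chars 34.
Subsquare: 1.5390/0.0833333 → 18 → s, 0.5995/0.0416667 → 14 → o; chars so.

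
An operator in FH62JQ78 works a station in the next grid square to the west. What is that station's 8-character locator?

Longitude extended square 7; −1 → 6.
The latitude characters are unchanged.

FH62jq68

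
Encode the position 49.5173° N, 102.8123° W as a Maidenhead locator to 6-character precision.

DN89om

Add 180° to longitude and 90° to latitude: 77.1877, 139.5173.
Field: lon ⌊77.1877/20⌋ = 3 → D; lat ⌊139.5173/10⌋ = 13 → N.
Square: lon ⌊17.1877/2⌋ = 8; lat ⌊9.5173/1⌋ = 9.
Subsquare: lon ⌊1.1877/0.0833333⌋ = 14 → o; lat ⌊0.5173/0.0416667⌋ = 12 → m.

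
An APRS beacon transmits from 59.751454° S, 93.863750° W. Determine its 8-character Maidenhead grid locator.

ED30bf69

Offset from 180°W / 90°S: lon 86.13625°, lat 30.24855°.
Field: lon ⌊86.13625/20⌋ = 4 → E; lat ⌊30.24855/10⌋ = 3 → D.
Square: lon ⌊6.13625/2⌋ = 3; lat ⌊0.24855/1⌋ = 0.
Subsquare: lon ⌊0.13625/0.0833333⌋ = 1 → b; lat ⌊0.24855/0.0416667⌋ = 5 → f.
Extended square: lon ⌊0.05292/0.00833333⌋ = 6; lat ⌊0.04021/0.00416667⌋ = 9.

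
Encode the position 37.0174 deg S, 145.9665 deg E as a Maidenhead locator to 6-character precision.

QF22xx

Offset from 180°W / 90°S: lon 325.9665°, lat 52.9826°.
Field: lon ⌊325.9665/20⌋ = 16 → Q; lat ⌊52.9826/10⌋ = 5 → F.
Square: lon ⌊5.9665/2⌋ = 2; lat ⌊2.9826/1⌋ = 2.
Subsquare: lon ⌊1.9665/0.0833333⌋ = 23 → x; lat ⌊0.9826/0.0416667⌋ = 23 → x.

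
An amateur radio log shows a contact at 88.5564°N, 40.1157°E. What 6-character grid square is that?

Shift to the Maidenhead origin (180°W, 90°S): lon 220.1157, lat 178.5564.
Field: 220.1157/20 → 11 → L, 178.5564/10 → 17 → R; chars LR.
Square: 0.1157/2 → 0, 8.5564/1 → 8; chars 08.
Subsquare: 0.1157/0.0833333 → 1 → b, 0.5564/0.0416667 → 13 → n; chars bn.

LR08bn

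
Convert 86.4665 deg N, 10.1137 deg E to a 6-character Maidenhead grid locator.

JR56bl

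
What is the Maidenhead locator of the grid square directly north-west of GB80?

Longitude square 8; −1 → 7.
Latitude square 0; +1 → 1.

GB71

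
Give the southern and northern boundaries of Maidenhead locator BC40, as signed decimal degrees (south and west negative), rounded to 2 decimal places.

-70.00, -69.00

Field B=1, C=2: +1·20° lon, +2·10° lat → SW at lon -160°, lat -70°.
Square 4, 0: +4·2° lon, +0·1° lat → SW at lon -152°, lat -70°.
Cell spans 2° lon × 1° lat.
south -70.00, north -69.00.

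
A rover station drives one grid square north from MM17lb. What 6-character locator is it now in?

MM17lc

Latitude subsquare b = 1; +1 → 2 = c.
The longitude characters are unchanged.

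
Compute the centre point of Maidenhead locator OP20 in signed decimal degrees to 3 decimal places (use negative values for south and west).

60.500, 105.000

Field O=14, P=15: +14·20° lon, +15·10° lat → SW at lon 100°, lat 60°.
Square 2, 0: +2·2° lon, +0·1° lat → SW at lon 104°, lat 60°.
Cell spans 2° lon × 1° lat. Centre is SW corner plus half of each.
latitude 60.500, longitude 105.000.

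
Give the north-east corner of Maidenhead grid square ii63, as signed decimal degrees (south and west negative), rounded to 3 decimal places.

-6.000, -6.000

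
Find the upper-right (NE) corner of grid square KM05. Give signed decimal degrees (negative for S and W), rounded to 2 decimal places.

Field K=10, M=12: +10·20° lon, +12·10° lat → SW at lon 20°, lat 30°.
Square 0, 5: +0·2° lon, +5·1° lat → SW at lon 20°, lat 35°.
Cell spans 2° lon × 1° lat. NE corner is SW corner plus one full cell.
latitude 36.00, longitude 22.00.

36.00, 22.00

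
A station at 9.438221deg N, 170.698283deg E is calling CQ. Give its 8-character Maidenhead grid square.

Shift to the Maidenhead origin (180°W, 90°S): lon 350.69828, lat 99.43822.
Field: 350.69828/20 → 17 → R, 99.43822/10 → 9 → J; chars RJ.
Square: 10.69828/2 → 5, 9.43822/1 → 9; chars 59.
Subsquare: 0.69828/0.0833333 → 8 → i, 0.43822/0.0416667 → 10 → k; chars ik.
Extended square: 0.03162/0.00833333 → 3, 0.02155/0.00416667 → 5; chars 35.

RJ59ik35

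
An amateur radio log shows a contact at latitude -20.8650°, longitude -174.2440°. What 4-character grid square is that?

Offset from 180°W / 90°S: lon 5.76°, lat 69.14°.
Field: 5.76/20 → 0 → A, 69.14/10 → 6 → G; chars AG.
Square: 5.76/2 → 2, 9.14/1 → 9; chars 29.

AG29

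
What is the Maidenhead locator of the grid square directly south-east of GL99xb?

HL09aa

Longitude subsquare x = 23; +1 → 24, wraps to 0 = a, carry into square.
Longitude square 9; +1 → 10, wraps to 0, carry into field.
Longitude field G = 6; +1 → 7 = H.
Latitude subsquare b = 1; −1 → 0 = a.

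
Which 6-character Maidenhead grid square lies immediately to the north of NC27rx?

NC28ra

Latitude subsquare x = 23; +1 → 24, wraps to 0 = a, carry into square.
Latitude square 7; +1 → 8.
The longitude characters are unchanged.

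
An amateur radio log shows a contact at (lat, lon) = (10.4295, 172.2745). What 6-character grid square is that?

RK60dk

Offset from 180°W / 90°S: lon 352.2745°, lat 100.4295°.
Field: 352.2745/20 → 17 → R, 100.4295/10 → 10 → K; chars RK.
Square: 12.2745/2 → 6, 0.4295/1 → 0; chars 60.
Subsquare: 0.2745/0.0833333 → 3 → d, 0.4295/0.0416667 → 10 → k; chars dk.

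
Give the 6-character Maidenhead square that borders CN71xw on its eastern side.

CN81aw

Longitude subsquare x = 23; +1 → 24, wraps to 0 = a, carry into square.
Longitude square 7; +1 → 8.
The latitude characters are unchanged.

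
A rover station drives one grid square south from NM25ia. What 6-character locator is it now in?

NM24ix

Latitude subsquare a = 0; −1 → -1, wraps to 23 = x, carry into square.
Latitude square 5; −1 → 4.
The longitude characters are unchanged.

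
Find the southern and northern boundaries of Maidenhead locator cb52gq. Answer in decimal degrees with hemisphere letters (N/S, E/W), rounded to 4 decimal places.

Field C=2, B=1: +2·20° lon, +1·10° lat → SW at lon -140°, lat -80°.
Square 5, 2: +5·2° lon, +2·1° lat → SW at lon -130°, lat -78°.
Subsquare g=6, q=16: +6·0.0833333° lon, +16·0.0416667° lat → SW at lon -129.5°, lat -77.3333°.
Cell spans 0.0833333° lon × 0.0416667° lat.
south 77.3333° S, north 77.2917° S.

77.3333° S, 77.2917° S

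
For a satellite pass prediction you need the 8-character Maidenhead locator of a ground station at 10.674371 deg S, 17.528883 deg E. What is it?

JH89sh38

Shift to the Maidenhead origin (180°W, 90°S): lon 197.52888, lat 79.32563.
Field: lon ⌊197.52888/20⌋ = 9 → J; lat ⌊79.32563/10⌋ = 7 → H.
Square: lon ⌊17.52888/2⌋ = 8; lat ⌊9.32563/1⌋ = 9.
Subsquare: lon ⌊1.52888/0.0833333⌋ = 18 → s; lat ⌊0.32563/0.0416667⌋ = 7 → h.
Extended square: lon ⌊0.02888/0.00833333⌋ = 3; lat ⌊0.03396/0.00416667⌋ = 8.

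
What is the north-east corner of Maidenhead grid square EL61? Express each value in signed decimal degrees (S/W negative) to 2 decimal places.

22.00, -86.00

Field E=4, L=11: +4·20° lon, +11·10° lat → SW at lon -100°, lat 20°.
Square 6, 1: +6·2° lon, +1·1° lat → SW at lon -88°, lat 21°.
Cell spans 2° lon × 1° lat. NE corner is SW corner plus one full cell.
latitude 22.00, longitude -86.00.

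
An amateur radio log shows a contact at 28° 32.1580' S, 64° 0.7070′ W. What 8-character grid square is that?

FG71xl81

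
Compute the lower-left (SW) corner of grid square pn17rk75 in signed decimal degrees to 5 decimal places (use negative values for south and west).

Field P=15, N=13: +15·20° lon, +13·10° lat → SW at lon 120°, lat 40°.
Square 1, 7: +1·2° lon, +7·1° lat → SW at lon 122°, lat 47°.
Subsquare r=17, k=10: +17·0.0833333° lon, +10·0.0416667° lat → SW at lon 123.417°, lat 47.4167°.
Extended square 7, 5: +7·0.00833333° lon, +5·0.00416667° lat → SW at lon 123.475°, lat 47.4375°.
latitude 47.43750, longitude 123.47500.

47.43750, 123.47500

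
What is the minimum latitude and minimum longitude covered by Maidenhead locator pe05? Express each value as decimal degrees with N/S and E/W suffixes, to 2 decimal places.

Field P=15, E=4: +15·20° lon, +4·10° lat → SW at lon 120°, lat -50°.
Square 0, 5: +0·2° lon, +5·1° lat → SW at lon 120°, lat -45°.
latitude 45.00° S, longitude 120.00° E.

45.00° S, 120.00° E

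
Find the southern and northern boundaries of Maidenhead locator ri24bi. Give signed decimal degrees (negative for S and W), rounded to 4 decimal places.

Field R=17, I=8: +17·20° lon, +8·10° lat → SW at lon 160°, lat -10°.
Square 2, 4: +2·2° lon, +4·1° lat → SW at lon 164°, lat -6°.
Subsquare b=1, i=8: +1·0.0833333° lon, +8·0.0416667° lat → SW at lon 164.083°, lat -5.66667°.
Cell spans 0.0833333° lon × 0.0416667° lat.
south -5.6667, north -5.6250.

-5.6667, -5.6250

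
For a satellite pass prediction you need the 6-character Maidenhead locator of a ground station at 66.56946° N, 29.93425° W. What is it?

HP56an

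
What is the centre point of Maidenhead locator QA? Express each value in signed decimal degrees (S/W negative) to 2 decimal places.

Field Q=16, A=0: +16·20° lon, +0·10° lat → SW at lon 140°, lat -90°.
Cell spans 20° lon × 10° lat. Centre is SW corner plus half of each.
latitude -85.00, longitude 150.00.

-85.00, 150.00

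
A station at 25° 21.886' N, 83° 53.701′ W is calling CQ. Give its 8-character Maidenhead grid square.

Add 180° to longitude and 90° to latitude: 96.10498, 115.36477.
Field: 96.10498/20 → 4 → E, 115.36477/10 → 11 → L; chars EL.
Square: 16.10498/2 → 8, 5.36477/1 → 5; chars 85.
Subsquare: 0.10498/0.0833333 → 1 → b, 0.36477/0.0416667 → 8 → i; chars bi.
Extended square: 0.02165/0.00833333 → 2, 0.03143/0.00416667 → 7; chars 27.

EL85bi27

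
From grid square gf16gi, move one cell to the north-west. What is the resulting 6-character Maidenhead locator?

GF16fj

Longitude subsquare g = 6; −1 → 5 = f.
Latitude subsquare i = 8; +1 → 9 = j.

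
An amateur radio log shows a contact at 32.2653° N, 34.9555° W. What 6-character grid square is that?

Add 180° to longitude and 90° to latitude: 145.0445, 122.2653.
Field (20°×10°, letters A–R): 145.0445/20 → 7 → H, 122.2653/10 → 12 → M; chars HM.
Square (2°×1°, digits 0–9): 5.0445/2 → 2, 2.2653/1 → 2; chars 22.
Subsquare (5′×2.5′, letters a–x): 1.0445/0.0833333 → 12 → m, 0.2653/0.0416667 → 6 → g; chars mg.

HM22mg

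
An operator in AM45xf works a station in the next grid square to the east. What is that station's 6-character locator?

AM55af

Longitude subsquare x = 23; +1 → 24, wraps to 0 = a, carry into square.
Longitude square 4; +1 → 5.
The latitude characters are unchanged.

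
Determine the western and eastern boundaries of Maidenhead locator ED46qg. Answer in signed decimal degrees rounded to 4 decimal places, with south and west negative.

-90.6667, -90.5833

Field E=4, D=3: +4·20° lon, +3·10° lat → SW at lon -100°, lat -60°.
Square 4, 6: +4·2° lon, +6·1° lat → SW at lon -92°, lat -54°.
Subsquare q=16, g=6: +16·0.0833333° lon, +6·0.0416667° lat → SW at lon -90.6667°, lat -53.75°.
Cell spans 0.0833333° lon × 0.0416667° lat.
west -90.6667, east -90.5833.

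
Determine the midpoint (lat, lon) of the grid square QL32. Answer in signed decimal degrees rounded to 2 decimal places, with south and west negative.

Field Q=16, L=11: +16·20° lon, +11·10° lat → SW at lon 140°, lat 20°.
Square 3, 2: +3·2° lon, +2·1° lat → SW at lon 146°, lat 22°.
Cell spans 2° lon × 1° lat. Centre is SW corner plus half of each.
latitude 22.50, longitude 147.00.

22.50, 147.00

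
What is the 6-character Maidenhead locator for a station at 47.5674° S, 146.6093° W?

Shift to the Maidenhead origin (180°W, 90°S): lon 33.3907, lat 42.4326.
Field: lon ⌊33.3907/20⌋ = 1 → B; lat ⌊42.4326/10⌋ = 4 → E.
Square: lon ⌊13.3907/2⌋ = 6; lat ⌊2.4326/1⌋ = 2.
Subsquare: lon ⌊1.3907/0.0833333⌋ = 16 → q; lat ⌊0.4326/0.0416667⌋ = 10 → k.

BE62qk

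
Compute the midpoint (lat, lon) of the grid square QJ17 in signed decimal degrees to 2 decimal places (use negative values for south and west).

7.50, 143.00

Field Q=16, J=9: +16·20° lon, +9·10° lat → SW at lon 140°, lat 0°.
Square 1, 7: +1·2° lon, +7·1° lat → SW at lon 142°, lat 7°.
Cell spans 2° lon × 1° lat. Centre is SW corner plus half of each.
latitude 7.50, longitude 143.00.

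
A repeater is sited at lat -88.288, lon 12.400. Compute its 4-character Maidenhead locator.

Shift to the Maidenhead origin (180°W, 90°S): lon 192.40, lat 1.71.
Field: 192.40/20 → 9 → J, 1.71/10 → 0 → A; chars JA.
Square: 12.40/2 → 6, 1.71/1 → 1; chars 61.

JA61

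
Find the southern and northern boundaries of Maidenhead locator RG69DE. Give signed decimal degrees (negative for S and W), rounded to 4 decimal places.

Field R=17, G=6: +17·20° lon, +6·10° lat → SW at lon 160°, lat -30°.
Square 6, 9: +6·2° lon, +9·1° lat → SW at lon 172°, lat -21°.
Subsquare d=3, e=4: +3·0.0833333° lon, +4·0.0416667° lat → SW at lon 172.25°, lat -20.8333°.
Cell spans 0.0833333° lon × 0.0416667° lat.
south -20.8333, north -20.7917.

-20.8333, -20.7917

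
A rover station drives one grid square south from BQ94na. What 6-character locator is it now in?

BQ93nx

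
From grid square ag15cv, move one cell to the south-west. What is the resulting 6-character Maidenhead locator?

AG15bu

Longitude subsquare c = 2; −1 → 1 = b.
Latitude subsquare v = 21; −1 → 20 = u.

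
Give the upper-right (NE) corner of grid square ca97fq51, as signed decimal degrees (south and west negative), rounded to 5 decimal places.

Field C=2, A=0: +2·20° lon, +0·10° lat → SW at lon -140°, lat -90°.
Square 9, 7: +9·2° lon, +7·1° lat → SW at lon -122°, lat -83°.
Subsquare f=5, q=16: +5·0.0833333° lon, +16·0.0416667° lat → SW at lon -121.583°, lat -82.3333°.
Extended square 5, 1: +5·0.00833333° lon, +1·0.00416667° lat → SW at lon -121.542°, lat -82.3292°.
Cell spans 0.00833333° lon × 0.00416667° lat. NE corner is SW corner plus one full cell.
latitude -82.32500, longitude -121.53333.

-82.32500, -121.53333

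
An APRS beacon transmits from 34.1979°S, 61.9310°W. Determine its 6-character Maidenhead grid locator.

Add 180° to longitude and 90° to latitude: 118.0690, 55.8021.
Field: 118.0690/20 → 5 → F, 55.8021/10 → 5 → F; chars FF.
Square: 18.0690/2 → 9, 5.8021/1 → 5; chars 95.
Subsquare: 0.0690/0.0833333 → 0 → a, 0.8021/0.0416667 → 19 → t; chars at.

FF95at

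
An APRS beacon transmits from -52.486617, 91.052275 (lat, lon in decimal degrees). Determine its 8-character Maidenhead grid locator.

ND57mm63

Shift to the Maidenhead origin (180°W, 90°S): lon 271.05228, lat 37.51338.
Field (20°×10°, letters A–R): 271.05228/20 → 13 → N, 37.51338/10 → 3 → D; chars ND.
Square (2°×1°, digits 0–9): 11.05228/2 → 5, 7.51338/1 → 7; chars 57.
Subsquare (5′×2.5′, letters a–x): 1.05228/0.0833333 → 12 → m, 0.51338/0.0416667 → 12 → m; chars mm.
Extended square (30″×15″, digits 0–9): 0.05228/0.00833333 → 6, 0.01338/0.00416667 → 3; chars 63.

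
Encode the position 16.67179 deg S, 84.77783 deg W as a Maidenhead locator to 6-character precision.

EH73oh

Shift to the Maidenhead origin (180°W, 90°S): lon 95.2222, lat 73.3282.
Field (20°×10°, letters A–R): 95.2222/20 → 4 → E, 73.3282/10 → 7 → H; chars EH.
Square (2°×1°, digits 0–9): 15.2222/2 → 7, 3.3282/1 → 3; chars 73.
Subsquare (5′×2.5′, letters a–x): 1.2222/0.0833333 → 14 → o, 0.3282/0.0416667 → 7 → h; chars oh.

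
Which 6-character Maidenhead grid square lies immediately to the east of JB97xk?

Longitude subsquare x = 23; +1 → 24, wraps to 0 = a, carry into square.
Longitude square 9; +1 → 10, wraps to 0, carry into field.
Longitude field J = 9; +1 → 10 = K.
The latitude characters are unchanged.

KB07ak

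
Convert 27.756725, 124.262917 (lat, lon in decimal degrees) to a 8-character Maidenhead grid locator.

Offset from 180°W / 90°S: lon 304.26292°, lat 117.75673°.
Field (20°×10°, letters A–R): lon ⌊304.26292/20⌋ = 15 → P; lat ⌊117.75673/10⌋ = 11 → L.
Square (2°×1°, digits 0–9): lon ⌊4.26292/2⌋ = 2; lat ⌊7.75673/1⌋ = 7.
Subsquare (5′×2.5′, letters a–x): lon ⌊0.26292/0.0833333⌋ = 3 → d; lat ⌊0.75673/0.0416667⌋ = 18 → s.
Extended square (30″×15″, digits 0–9): lon ⌊0.01292/0.00833333⌋ = 1; lat ⌊0.00673/0.00416667⌋ = 1.

PL27ds11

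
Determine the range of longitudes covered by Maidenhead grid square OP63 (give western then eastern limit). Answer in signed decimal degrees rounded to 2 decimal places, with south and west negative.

112.00, 114.00

Field O=14, P=15: +14·20° lon, +15·10° lat → SW at lon 100°, lat 60°.
Square 6, 3: +6·2° lon, +3·1° lat → SW at lon 112°, lat 63°.
Cell spans 2° lon × 1° lat.
west 112.00, east 114.00.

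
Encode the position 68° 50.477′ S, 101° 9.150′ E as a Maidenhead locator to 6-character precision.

OC01nd

Add 180° to longitude and 90° to latitude: 281.1525, 21.1587.
Field (20°×10°, letters A–R): lon ⌊281.1525/20⌋ = 14 → O; lat ⌊21.1587/10⌋ = 2 → C.
Square (2°×1°, digits 0–9): lon ⌊1.1525/2⌋ = 0; lat ⌊1.1587/1⌋ = 1.
Subsquare (5′×2.5′, letters a–x): lon ⌊1.1525/0.0833333⌋ = 13 → n; lat ⌊0.1587/0.0416667⌋ = 3 → d.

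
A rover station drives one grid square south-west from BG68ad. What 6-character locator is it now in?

Longitude subsquare a = 0; −1 → -1, wraps to 23 = x, carry into square.
Longitude square 6; −1 → 5.
Latitude subsquare d = 3; −1 → 2 = c.

BG58xc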